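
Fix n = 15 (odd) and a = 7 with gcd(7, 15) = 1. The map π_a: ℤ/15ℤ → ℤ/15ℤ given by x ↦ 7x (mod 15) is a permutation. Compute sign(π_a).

-1

Start at x=13: 13 → 1 → 7 → 4 → 13 (one orbit).
The orbit structure of x ↦ 7x mod 15: 6 orbits of sizes [4, 4, 4, 1, 1, 1].
Σ(ℓ_i−1) = 15−6 = 9; sign = (−1)^9 = -1.
Check: (7/15) = -1 by Zolotarev.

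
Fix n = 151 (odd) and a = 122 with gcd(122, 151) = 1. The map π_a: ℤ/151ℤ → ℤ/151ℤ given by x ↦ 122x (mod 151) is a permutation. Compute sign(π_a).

-1

Trace 67: π^k(67) = [67, 20, 24, 59, 101, 91, 79] for k=0..6.
The orbit structure of x ↦ 122x mod 151: 4 orbits of sizes [50, 50, 50, 1].
151 − 4 = 147 transpositions; sign(π) = (−1)^147 = -1.
(122|151)_J = -1 (Zolotarev's lemma cross-check).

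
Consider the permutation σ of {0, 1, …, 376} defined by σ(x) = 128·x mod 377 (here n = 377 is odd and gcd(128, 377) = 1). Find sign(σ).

Orbit of 215 under x↦128x: [215, 376, 249, 204, 99, 231, 162]… (length divides ord_377(128)).
Decompose π into cycles: lengths [12, 12, 12, 12, 12, 12, 12, 12, 12, 12, 12, 12, 12, 12, 12, 12, 12, 12, 12, 12, 12, 12, 12, 12, 12, 12, 12, 12, 12, 4, 4, 4, 4, 4, 4, 4, 1] (37 cycles, including the fixed point 0).
With 37 cycles on 377 points, sign = (−1)^{377−37} = +1.
(128|377)_J = +1 (Zolotarev's lemma cross-check).

+1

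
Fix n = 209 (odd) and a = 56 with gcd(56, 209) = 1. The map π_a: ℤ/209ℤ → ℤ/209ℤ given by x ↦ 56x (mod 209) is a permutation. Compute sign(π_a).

-1

Trace 56: π^k(56) = [56, 1] for k=0..1.
110 cycles of lengths [2, 2, 2, 2, 2, 2, 2, 2, 2, 2, 2, 2, 2, 2, 2, 2, 2, 2, 2, 2, 2, 2, 2, 2, 2, 2, 2, 2, 2, 2, 2, 2, 2, 2, 2, 2, 2, 2, 2, 2, 2, 2, 2, 2, 2, 2, 2, 2, 2, 2, 2, 2, 2, 2, 2, 2, 2, 2, 2, 2, 2, 2, 2, 2, 2, 2, 2, 2, 2, 2, 2, 2, 2, 2, 2, 2, 2, 2, 2, 2, 2, 2, 2, 2, 2, 2, 2, 2, 2, 2, 2, 2, 2, 2, 2, 2, 2, 2, 2, 1, 1, 1, 1, 1, 1, 1, 1, 1, 1, 1].
209 − 110 = 99 transpositions; sign(π) = (−1)^99 = -1.
(56|209)_J = -1 (Zolotarev's lemma cross-check).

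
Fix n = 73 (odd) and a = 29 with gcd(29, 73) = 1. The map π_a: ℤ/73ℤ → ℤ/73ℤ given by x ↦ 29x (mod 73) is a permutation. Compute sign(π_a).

Trace 30: π^k(30) = [30, 67, 45, 64, 31, 23, 10] for k=0..6.
2 cycles of lengths [72, 1].
sign(π) = (−1)^{n − #cycles} = (−1)^{73−2} = (−1)^71 = -1.
Via Zolotarev, sign(π_{29}) = (29|73) = -1.

-1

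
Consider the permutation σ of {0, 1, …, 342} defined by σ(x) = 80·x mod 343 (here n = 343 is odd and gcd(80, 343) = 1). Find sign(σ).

Trace 129: π^k(129) = [129, 30, 342, 263, 117, 99, 31] for k=0..6.
Cycle type of π: 42×7 + 6×8 + 1; total 16 cycles.
Σ(ℓ_i−1) = 343−16 = 327; sign = (−1)^327 = -1.

-1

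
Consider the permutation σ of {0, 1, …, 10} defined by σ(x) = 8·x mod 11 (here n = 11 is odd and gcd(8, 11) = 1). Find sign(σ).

-1

Trace 6: π^k(6) = [6, 4, 10, 3, 2, 5, 7] for k=0..6.
Cycle lengths of π_8 on ℤ/11ℤ: [10, 1]; 2 cycles in total.
Σ(ℓ_i−1) = 11−2 = 9; sign = (−1)^9 = -1.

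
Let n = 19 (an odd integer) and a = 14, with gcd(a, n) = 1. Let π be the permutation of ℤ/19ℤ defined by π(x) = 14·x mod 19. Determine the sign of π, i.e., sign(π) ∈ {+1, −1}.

-1

Orbit of 10 under x↦14x: [10, 7, 3, 4, 18, 5, 13]… (length divides ord_19(14)).
Cycle lengths of π_14 on ℤ/19ℤ: [18, 1]; 2 cycles in total.
Σ(ℓ_i−1) = 19−2 = 17; sign = (−1)^17 = -1.
The Jacobi symbol (14|19) = -1 (Zolotarev) agrees.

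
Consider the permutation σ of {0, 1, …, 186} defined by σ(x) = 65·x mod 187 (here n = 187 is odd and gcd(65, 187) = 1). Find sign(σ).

+1

Trace 155: π^k(155) = [155, 164, 1, 65, 111, 109, 166] for k=0..6.
17 cycles of lengths [16, 16, 16, 16, 16, 16, 16, 16, 16, 16, 16, 2, 2, 2, 2, 2, 1].
Σ(ℓ_i−1) = 187−17 = 170; sign = (−1)^170 = +1.
(65|187)_J = +1 (Zolotarev's lemma cross-check).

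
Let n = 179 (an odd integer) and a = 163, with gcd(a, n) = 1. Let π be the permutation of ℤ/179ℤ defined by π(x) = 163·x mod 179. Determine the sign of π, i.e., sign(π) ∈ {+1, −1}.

Start at x=127: 127 → 116 → 113 → 161 → 109 → 46 → 159 → … (one orbit).
π_163 has 2 disjoint cycles with lengths [178, 1] on {0,…,178}.
2 cycles on 179: each ℓ→(−1)^(ℓ−1), product (−1)^177 = -1.
Via Zolotarev, sign(π_{163}) = (163|179) = -1.

-1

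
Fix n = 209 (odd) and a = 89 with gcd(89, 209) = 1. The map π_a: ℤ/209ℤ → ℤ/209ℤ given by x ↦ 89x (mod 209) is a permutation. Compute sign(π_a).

Start at x=144: 144 → 67 → 111 → 56 → 177 → 78 → 45 → … (one orbit).
Cycle type of π: 18×11 + 1×11; total 22 cycles.
sign(π) = (−1)^{n − #cycles} = (−1)^{209−22} = (−1)^187 = -1.

-1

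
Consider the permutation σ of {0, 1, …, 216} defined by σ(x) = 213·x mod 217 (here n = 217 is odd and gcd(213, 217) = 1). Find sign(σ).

Start at x=16: 16 → 153 → 39 → 61 → 190 → 108 → 2 → … (one orbit).
The orbit structure of x ↦ 213x mod 217: 11 orbits of sizes [30, 30, 30, 30, 30, 30, 10, 10, 10, 6, 1].
217 − 11 = 206 transpositions; sign(π) = (−1)^206 = +1.

+1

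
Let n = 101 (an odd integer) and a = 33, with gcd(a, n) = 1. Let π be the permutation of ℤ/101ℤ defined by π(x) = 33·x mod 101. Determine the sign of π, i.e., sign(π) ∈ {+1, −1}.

Start at x=54: 54 → 65 → 24 → 85 → 78 → 49 → 1 → … (one orbit).
Decompose π into cycles: lengths [50, 50, 1] (3 cycles, including the fixed point 0).
101 − 3 = 98 transpositions; sign(π) = (−1)^98 = +1.
The Jacobi symbol (33|101) = +1 (Zolotarev) agrees.

+1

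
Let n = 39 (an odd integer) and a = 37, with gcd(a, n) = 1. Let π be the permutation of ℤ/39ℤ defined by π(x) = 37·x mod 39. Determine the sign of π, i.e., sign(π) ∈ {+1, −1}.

Orbit of 22 under x↦37x: [22, 34, 10, 19, 1, 37, 4]… (length divides ord_39(37)).
Decompose π into cycles: lengths [12, 12, 12, 1, 1, 1] (6 cycles, including the fixed point 0).
39 − 6 = 33 transpositions; sign(π) = (−1)^33 = -1.

-1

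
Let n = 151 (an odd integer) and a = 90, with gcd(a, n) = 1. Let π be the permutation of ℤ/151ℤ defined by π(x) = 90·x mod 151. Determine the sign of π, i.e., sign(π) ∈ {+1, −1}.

Orbit of 116 under x↦90x: [116, 21, 78, 74, 16, 81, 42]… (length divides ord_151(90)).
The orbit structure of x ↦ 90x mod 151: 3 orbits of sizes [75, 75, 1].
n − c = 151 − 3 = 148; sign = (−1)^148 = +1.

+1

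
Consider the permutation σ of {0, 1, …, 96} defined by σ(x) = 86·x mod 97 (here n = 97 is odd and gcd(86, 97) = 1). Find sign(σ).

Start at x=25: 25 → 16 → 18 → 93 → 44 → 1 → 86 → … (one orbit).
π_86 has 3 disjoint cycles with lengths [48, 48, 1] on {0,…,96}.
n − c = 97 − 3 = 94; sign = (−1)^94 = +1.
(86|97)_J = +1 (Zolotarev's lemma cross-check).

+1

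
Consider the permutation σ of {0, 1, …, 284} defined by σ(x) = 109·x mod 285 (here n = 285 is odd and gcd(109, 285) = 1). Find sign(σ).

Orbit of 271 under x↦109x: [271, 184, 106, 154, 256, 259, 16]… (length divides ord_285(109)).
The orbit structure of x ↦ 109x mod 285: 24 orbits of sizes [18, 18, 18, 18, 18, 18, 18, 18, 18, 18, 18, 18, 18, 18, 18, 2, 2, 2, 2, 2, 2, 1, 1, 1].
sign(π) = (−1)^{n − #cycles} = (−1)^{285−24} = (−1)^261 = -1.
Via Zolotarev, sign(π_{109}) = (109|285) = -1.

-1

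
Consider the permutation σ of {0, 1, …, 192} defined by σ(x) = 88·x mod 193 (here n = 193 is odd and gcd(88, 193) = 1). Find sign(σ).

-1

Start at x=3: 3 → 71 → 72 → 160 → 184 → 173 → 170 → … (one orbit).
4 cycles of lengths [64, 64, 64, 1].
With 4 cycles on 193 points, sign = (−1)^{193−4} = -1.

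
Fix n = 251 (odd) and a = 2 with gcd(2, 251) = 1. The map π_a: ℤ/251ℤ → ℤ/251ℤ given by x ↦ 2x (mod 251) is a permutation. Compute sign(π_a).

Trace 201: π^k(201) = [201, 151, 51, 102, 204, 157, 63] for k=0..6.
Cycle type of π: 50×5 + 1; total 6 cycles.
With 6 cycles on 251 points, sign = (−1)^{251−6} = -1.
Zolotarev: (2|251) = -1, matching the cycle-count sign.

-1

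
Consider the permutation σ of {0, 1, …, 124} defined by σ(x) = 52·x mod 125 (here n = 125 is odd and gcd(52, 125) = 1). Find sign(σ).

-1

Start at x=117: 117 → 84 → 118 → 11 → 72 → 119 → 63 → … (one orbit).
Decompose π into cycles: lengths [100, 20, 4, 1] (4 cycles, including the fixed point 0).
With 4 cycles on 125 points, sign = (−1)^{125−4} = -1.
The Jacobi symbol (52|125) = -1 (Zolotarev) agrees.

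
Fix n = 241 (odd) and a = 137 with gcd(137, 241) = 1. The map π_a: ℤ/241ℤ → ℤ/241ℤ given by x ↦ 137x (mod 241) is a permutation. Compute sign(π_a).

-1

Start at x=228: 228 → 147 → 136 → 75 → 153 → 235 → 142 → … (one orbit).
Cycle lengths of π_137 on ℤ/241ℤ: [240, 1]; 2 cycles in total.
n − c = 241 − 2 = 239; sign = (−1)^239 = -1.
(137|241)_J = -1 (Zolotarev's lemma cross-check).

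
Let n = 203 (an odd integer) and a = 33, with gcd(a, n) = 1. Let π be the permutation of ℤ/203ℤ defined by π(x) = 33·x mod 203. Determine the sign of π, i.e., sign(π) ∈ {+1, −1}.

Start at x=30: 30 → 178 → 190 → 180 → 53 → 125 → 65 → … (one orbit).
Decompose π into cycles: lengths [42, 42, 42, 42, 14, 14, 6, 1] (8 cycles, including the fixed point 0).
Σ(ℓ_i−1) = 203−8 = 195; sign = (−1)^195 = -1.
(33|203)_J = -1 (Zolotarev's lemma cross-check).

-1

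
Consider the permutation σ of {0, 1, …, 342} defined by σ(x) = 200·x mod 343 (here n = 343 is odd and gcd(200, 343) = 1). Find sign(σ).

+1

Trace 214: π^k(214) = [214, 268, 92, 221, 296, 204, 326] for k=0..6.
7 cycles of lengths [147, 147, 21, 21, 3, 3, 1].
343 − 7 = 336 transpositions; sign(π) = (−1)^336 = +1.
Zolotarev: (200|343) = +1, matching the cycle-count sign.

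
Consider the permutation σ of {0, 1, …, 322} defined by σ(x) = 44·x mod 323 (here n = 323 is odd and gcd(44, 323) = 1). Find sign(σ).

Start at x=99: 99 → 157 → 125 → 9 → 73 → 305 → 177 → … (one orbit).
The orbit structure of x ↦ 44x mod 323: 6 orbits of sizes [144, 144, 16, 9, 9, 1].
sign(π) = (−1)^{n − #cycles} = (−1)^{323−6} = (−1)^317 = -1.

-1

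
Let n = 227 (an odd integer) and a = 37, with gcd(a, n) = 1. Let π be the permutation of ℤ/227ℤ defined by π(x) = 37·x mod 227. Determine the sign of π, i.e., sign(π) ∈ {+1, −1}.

-1

Start at x=157: 157 → 134 → 191 → 30 → 202 → 210 → 52 → … (one orbit).
Cycle lengths of π_37 on ℤ/227ℤ: [226, 1]; 2 cycles in total.
Σ(ℓ_i−1) = 227−2 = 225; sign = (−1)^225 = -1.
(37|227)_J = -1 (Zolotarev's lemma cross-check).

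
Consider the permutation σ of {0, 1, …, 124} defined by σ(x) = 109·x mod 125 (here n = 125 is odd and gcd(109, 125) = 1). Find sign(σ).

Orbit of 44 under x↦109x: [44, 46, 14, 26, 84, 31, 4]… (length divides ord_125(109)).
7 cycles of lengths [50, 50, 10, 10, 2, 2, 1].
With 7 cycles on 125 points, sign = (−1)^{125−7} = +1.
(109|125)_J = +1 (Zolotarev's lemma cross-check).

+1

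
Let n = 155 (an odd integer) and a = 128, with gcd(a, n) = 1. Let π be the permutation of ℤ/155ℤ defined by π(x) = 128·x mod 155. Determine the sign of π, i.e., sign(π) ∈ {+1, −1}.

-1

Start at x=109: 109 → 2 → 101 → 63 → 4 → 47 → 126 → … (one orbit).
Cycle type of π: 20×6 + 5×6 + 4 + 1; total 14 cycles.
14 cycles on 155: each ℓ→(−1)^(ℓ−1), product (−1)^141 = -1.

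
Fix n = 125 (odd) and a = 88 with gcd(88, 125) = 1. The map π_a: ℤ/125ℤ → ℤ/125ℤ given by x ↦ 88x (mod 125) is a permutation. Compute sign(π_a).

Orbit of 36 under x↦88x: [36, 43, 34, 117, 46, 48, 99]… (length divides ord_125(88)).
4 cycles of lengths [100, 20, 4, 1].
With 4 cycles on 125 points, sign = (−1)^{125−4} = -1.
Zolotarev: (88|125) = -1, matching the cycle-count sign.

-1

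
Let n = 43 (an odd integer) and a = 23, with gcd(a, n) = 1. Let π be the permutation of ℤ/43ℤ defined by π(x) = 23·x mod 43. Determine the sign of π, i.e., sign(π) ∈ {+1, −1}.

Orbit of 4 under x↦23x: [4, 6, 9, 35, 31, 25, 16]… (length divides ord_43(23)).
Decompose π into cycles: lengths [21, 21, 1] (3 cycles, including the fixed point 0).
43 − 3 = 40 transpositions; sign(π) = (−1)^40 = +1.
(23|43)_J = +1 (Zolotarev's lemma cross-check).

+1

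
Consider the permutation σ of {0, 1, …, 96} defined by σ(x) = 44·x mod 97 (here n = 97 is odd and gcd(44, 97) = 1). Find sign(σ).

Orbit of 73 under x↦44x: [73, 11, 96, 53, 4, 79, 81]… (length divides ord_97(44)).
Cycle lengths of π_44 on ℤ/97ℤ: [48, 48, 1]; 3 cycles in total.
Σ(ℓ_i−1) = 97−3 = 94; sign = (−1)^94 = +1.
Zolotarev: (44|97) = +1, matching the cycle-count sign.

+1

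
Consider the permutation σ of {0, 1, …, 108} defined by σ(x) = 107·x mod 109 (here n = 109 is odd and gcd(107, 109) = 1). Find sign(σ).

-1

Orbit of 108 under x↦107x: [108, 2, 105, 8, 93, 32, 45]… (length divides ord_109(107)).
4 cycles of lengths [36, 36, 36, 1].
n − c = 109 − 4 = 105; sign = (−1)^105 = -1.
Via Zolotarev, sign(π_{107}) = (107|109) = -1.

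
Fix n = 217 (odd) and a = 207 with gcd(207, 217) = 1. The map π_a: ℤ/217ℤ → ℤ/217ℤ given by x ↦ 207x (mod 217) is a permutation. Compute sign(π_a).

Start at x=64: 64 → 11 → 107 → 15 → 67 → 198 → 190 → … (one orbit).
Cycle lengths of π_207 on ℤ/217ℤ: [30, 30, 30, 30, 30, 30, 30, 3, 3, 1]; 10 cycles in total.
Σ(ℓ_i−1) = 217−10 = 207; sign = (−1)^207 = -1.
Zolotarev: (207|217) = -1, matching the cycle-count sign.

-1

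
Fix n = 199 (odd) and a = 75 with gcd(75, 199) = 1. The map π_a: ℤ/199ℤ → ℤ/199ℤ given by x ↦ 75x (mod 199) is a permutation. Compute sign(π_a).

-1

Orbit of 111 under x↦75x: [111, 166, 112, 42, 165, 37, 188]… (length divides ord_199(75)).
The orbit structure of x ↦ 75x mod 199: 2 orbits of sizes [198, 1].
With 2 cycles on 199 points, sign = (−1)^{199−2} = -1.
Via Zolotarev, sign(π_{75}) = (75|199) = -1.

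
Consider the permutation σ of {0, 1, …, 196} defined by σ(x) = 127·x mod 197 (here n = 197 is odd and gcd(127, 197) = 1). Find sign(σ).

+1

Start at x=174: 174 → 34 → 181 → 135 → 6 → 171 → 47 → … (one orbit).
The orbit structure of x ↦ 127x mod 197: 3 orbits of sizes [98, 98, 1].
3 cycles on 197: each ℓ→(−1)^(ℓ−1), product (−1)^194 = +1.
(127|197)_J = +1 (Zolotarev's lemma cross-check).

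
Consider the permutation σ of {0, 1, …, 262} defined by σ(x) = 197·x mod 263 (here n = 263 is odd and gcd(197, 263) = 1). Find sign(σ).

Trace 259: π^k(259) = [259, 1, 197, 148, 226, 75, 47] for k=0..6.
The orbit structure of x ↦ 197x mod 263: 2 orbits of sizes [262, 1].
sign(π) = (−1)^{n − #cycles} = (−1)^{263−2} = (−1)^261 = -1.
Check: (197/263) = -1 by Zolotarev.

-1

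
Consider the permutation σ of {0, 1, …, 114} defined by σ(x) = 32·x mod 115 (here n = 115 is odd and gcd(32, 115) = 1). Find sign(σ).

-1

Trace 8: π^k(8) = [8, 26, 27, 59, 48, 41, 47] for k=0..6.
Cycle lengths of π_32 on ℤ/115ℤ: [44, 44, 11, 11, 4, 1]; 6 cycles in total.
6 cycles on 115: each ℓ→(−1)^(ℓ−1), product (−1)^109 = -1.
The Jacobi symbol (32|115) = -1 (Zolotarev) agrees.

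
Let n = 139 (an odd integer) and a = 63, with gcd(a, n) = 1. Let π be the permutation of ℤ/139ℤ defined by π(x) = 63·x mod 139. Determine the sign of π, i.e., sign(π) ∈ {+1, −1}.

+1

Trace 112: π^k(112) = [112, 106, 6, 100, 45, 55, 129] for k=0..6.
Cycle lengths of π_63 on ℤ/139ℤ: [23, 23, 23, 23, 23, 23, 1]; 7 cycles in total.
7 cycles on 139: each ℓ→(−1)^(ℓ−1), product (−1)^132 = +1.
(63|139)_J = +1 (Zolotarev's lemma cross-check).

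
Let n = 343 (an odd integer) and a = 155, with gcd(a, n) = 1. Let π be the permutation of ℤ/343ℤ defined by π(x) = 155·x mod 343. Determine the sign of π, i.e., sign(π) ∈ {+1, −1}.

Start at x=295: 295 → 106 → 309 → 218 → 176 → 183 → 239 → … (one orbit).
The orbit structure of x ↦ 155x mod 343: 19 orbits of sizes [49, 49, 49, 49, 49, 49, 7, 7, 7, 7, 7, 7, 1, 1, 1, 1, 1, 1, 1].
343 − 19 = 324 transpositions; sign(π) = (−1)^324 = +1.
(155|343)_J = +1 (Zolotarev's lemma cross-check).

+1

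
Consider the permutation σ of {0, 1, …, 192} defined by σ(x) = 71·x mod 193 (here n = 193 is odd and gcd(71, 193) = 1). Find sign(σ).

Start at x=74: 74 → 43 → 158 → 24 → 160 → 166 → 13 → … (one orbit).
π_71 has 4 disjoint cycles with lengths [64, 64, 64, 1] on {0,…,192}.
With 4 cycles on 193 points, sign = (−1)^{193−4} = -1.

-1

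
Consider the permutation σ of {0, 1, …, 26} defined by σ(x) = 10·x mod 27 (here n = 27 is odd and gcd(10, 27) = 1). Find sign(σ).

Start at x=10: 10 → 19 → 1 → 10 (one orbit).
15 cycles of lengths [3, 3, 3, 3, 3, 3, 1, 1, 1, 1, 1, 1, 1, 1, 1].
With 15 cycles on 27 points, sign = (−1)^{27−15} = +1.

+1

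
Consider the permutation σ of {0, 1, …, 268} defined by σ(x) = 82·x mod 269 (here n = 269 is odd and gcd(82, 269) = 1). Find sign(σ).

Orbit of 1 under x↦82x: [1, 82, 268, 187]… (length divides ord_269(82)).
68 cycles of lengths [4, 4, 4, 4, 4, 4, 4, 4, 4, 4, 4, 4, 4, 4, 4, 4, 4, 4, 4, 4, 4, 4, 4, 4, 4, 4, 4, 4, 4, 4, 4, 4, 4, 4, 4, 4, 4, 4, 4, 4, 4, 4, 4, 4, 4, 4, 4, 4, 4, 4, 4, 4, 4, 4, 4, 4, 4, 4, 4, 4, 4, 4, 4, 4, 4, 4, 4, 1].
269 − 68 = 201 transpositions; sign(π) = (−1)^201 = -1.
Via Zolotarev, sign(π_{82}) = (82|269) = -1.

-1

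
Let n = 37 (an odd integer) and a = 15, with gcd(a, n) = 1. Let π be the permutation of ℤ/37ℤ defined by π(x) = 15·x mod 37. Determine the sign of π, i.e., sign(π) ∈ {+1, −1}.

-1

Orbit of 1 under x↦15x: [1, 15, 3, 8, 9, 24, 27]… (length divides ord_37(15)).
Cycle type of π: 36 + 1; total 2 cycles.
n − c = 37 − 2 = 35; sign = (−1)^35 = -1.
(15|37)_J = -1 (Zolotarev's lemma cross-check).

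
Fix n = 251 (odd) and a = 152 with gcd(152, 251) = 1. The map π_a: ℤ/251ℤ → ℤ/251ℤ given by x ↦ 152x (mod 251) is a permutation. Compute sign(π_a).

Orbit of 219 under x↦152x: [219, 156, 118, 115, 161, 125, 175]… (length divides ord_251(152)).
Cycle lengths of π_152 on ℤ/251ℤ: [125, 125, 1]; 3 cycles in total.
3 cycles on 251: each ℓ→(−1)^(ℓ−1), product (−1)^248 = +1.

+1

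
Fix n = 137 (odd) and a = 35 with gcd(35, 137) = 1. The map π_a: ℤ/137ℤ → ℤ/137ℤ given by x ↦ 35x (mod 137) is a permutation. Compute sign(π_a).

-1

Trace 66: π^k(66) = [66, 118, 20, 15, 114, 17, 47] for k=0..6.
The orbit structure of x ↦ 35x mod 137: 2 orbits of sizes [136, 1].
Σ(ℓ_i−1) = 137−2 = 135; sign = (−1)^135 = -1.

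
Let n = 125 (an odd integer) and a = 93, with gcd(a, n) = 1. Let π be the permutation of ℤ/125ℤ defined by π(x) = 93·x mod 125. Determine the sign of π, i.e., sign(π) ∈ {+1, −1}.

Trace 26: π^k(26) = [26, 43, 124, 32, 101, 18, 49] for k=0..6.
Decompose π into cycles: lengths [20, 20, 20, 20, 20, 4, 4, 4, 4, 4, 4, 1] (12 cycles, including the fixed point 0).
sign(π) = (−1)^{n − #cycles} = (−1)^{125−12} = (−1)^113 = -1.

-1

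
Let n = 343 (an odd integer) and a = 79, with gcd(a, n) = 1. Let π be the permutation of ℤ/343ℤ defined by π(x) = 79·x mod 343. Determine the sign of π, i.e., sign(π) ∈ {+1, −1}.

+1

Trace 1: π^k(1) = [1, 79, 67, 148, 30, 312, 295] for k=0..6.
Cycle lengths of π_79 on ℤ/343ℤ: [21, 21, 21, 21, 21, 21, 21, 21, 21, 21, 21, 21, 21, 21, 3, 3, 3, 3, 3, 3, 3, 3, 3, 3, 3, 3, 3, 3, 3, 3, 1]; 31 cycles in total.
31 cycles on 343: each ℓ→(−1)^(ℓ−1), product (−1)^312 = +1.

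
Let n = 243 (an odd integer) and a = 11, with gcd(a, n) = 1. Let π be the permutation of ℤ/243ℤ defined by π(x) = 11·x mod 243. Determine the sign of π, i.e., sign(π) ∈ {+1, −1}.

-1

Orbit of 136 under x↦11x: [136, 38, 175, 224, 34, 131, 226]… (length divides ord_243(11)).
Decompose π into cycles: lengths [162, 54, 18, 6, 2, 1] (6 cycles, including the fixed point 0).
Σ(ℓ_i−1) = 243−6 = 237; sign = (−1)^237 = -1.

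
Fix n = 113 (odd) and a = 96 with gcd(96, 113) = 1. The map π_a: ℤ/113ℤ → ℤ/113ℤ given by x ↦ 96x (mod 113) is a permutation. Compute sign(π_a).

Trace 61: π^k(61) = [61, 93, 1, 96, 63, 59, 14] for k=0..6.
π_96 has 2 disjoint cycles with lengths [112, 1] on {0,…,112}.
With 2 cycles on 113 points, sign = (−1)^{113−2} = -1.
Via Zolotarev, sign(π_{96}) = (96|113) = -1.

-1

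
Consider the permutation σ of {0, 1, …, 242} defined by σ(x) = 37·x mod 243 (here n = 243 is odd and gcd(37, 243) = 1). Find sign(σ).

Trace 28: π^k(28) = [28, 64, 181, 136, 172, 46, 1] for k=0..6.
π_37 has 27 disjoint cycles with lengths [27, 27, 27, 27, 27, 27, 9, 9, 9, 9, 9, 9, 3, 3, 3, 3, 3, 3, 1, 1, 1, 1, 1, 1, 1, 1, 1] on {0,…,242}.
27 cycles on 243: each ℓ→(−1)^(ℓ−1), product (−1)^216 = +1.

+1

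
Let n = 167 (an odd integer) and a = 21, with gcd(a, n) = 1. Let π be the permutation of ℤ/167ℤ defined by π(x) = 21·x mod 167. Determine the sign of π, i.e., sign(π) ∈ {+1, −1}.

+1

Start at x=108: 108 → 97 → 33 → 25 → 24 → 3 → 63 → … (one orbit).
The orbit structure of x ↦ 21x mod 167: 3 orbits of sizes [83, 83, 1].
Σ(ℓ_i−1) = 167−3 = 164; sign = (−1)^164 = +1.
(21|167)_J = +1 (Zolotarev's lemma cross-check).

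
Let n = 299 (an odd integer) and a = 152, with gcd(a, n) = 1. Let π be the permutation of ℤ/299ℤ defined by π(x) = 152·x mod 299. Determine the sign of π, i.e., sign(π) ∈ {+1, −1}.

-1

Orbit of 42 under x↦152x: [42, 105, 113, 133, 183, 9, 172]… (length divides ord_299(152)).
π_152 has 10 disjoint cycles with lengths [66, 66, 66, 66, 22, 3, 3, 3, 3, 1] on {0,…,298}.
n − c = 299 − 10 = 289; sign = (−1)^289 = -1.
(152|299)_J = -1 (Zolotarev's lemma cross-check).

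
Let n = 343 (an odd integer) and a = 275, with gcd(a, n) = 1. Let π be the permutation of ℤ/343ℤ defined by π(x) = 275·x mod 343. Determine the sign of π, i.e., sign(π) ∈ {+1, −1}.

Start at x=214: 214 → 197 → 324 → 263 → 295 → 177 → 312 → … (one orbit).
Decompose π into cycles: lengths [21, 21, 21, 21, 21, 21, 21, 21, 21, 21, 21, 21, 21, 21, 3, 3, 3, 3, 3, 3, 3, 3, 3, 3, 3, 3, 3, 3, 3, 3, 1] (31 cycles, including the fixed point 0).
Σ(ℓ_i−1) = 343−31 = 312; sign = (−1)^312 = +1.
The Jacobi symbol (275|343) = +1 (Zolotarev) agrees.

+1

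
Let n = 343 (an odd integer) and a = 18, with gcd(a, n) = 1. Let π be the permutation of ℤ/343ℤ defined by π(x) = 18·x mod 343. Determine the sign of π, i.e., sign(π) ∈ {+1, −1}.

Orbit of 18 under x↦18x: [18, 324, 1]… (length divides ord_343(18)).
115 cycles of lengths [3, 3, 3, 3, 3, 3, 3, 3, 3, 3, 3, 3, 3, 3, 3, 3, 3, 3, 3, 3, 3, 3, 3, 3, 3, 3, 3, 3, 3, 3, 3, 3, 3, 3, 3, 3, 3, 3, 3, 3, 3, 3, 3, 3, 3, 3, 3, 3, 3, 3, 3, 3, 3, 3, 3, 3, 3, 3, 3, 3, 3, 3, 3, 3, 3, 3, 3, 3, 3, 3, 3, 3, 3, 3, 3, 3, 3, 3, 3, 3, 3, 3, 3, 3, 3, 3, 3, 3, 3, 3, 3, 3, 3, 3, 3, 3, 3, 3, 3, 3, 3, 3, 3, 3, 3, 3, 3, 3, 3, 3, 3, 3, 3, 3, 1].
115 cycles on 343: each ℓ→(−1)^(ℓ−1), product (−1)^228 = +1.
Zolotarev: (18|343) = +1, matching the cycle-count sign.

+1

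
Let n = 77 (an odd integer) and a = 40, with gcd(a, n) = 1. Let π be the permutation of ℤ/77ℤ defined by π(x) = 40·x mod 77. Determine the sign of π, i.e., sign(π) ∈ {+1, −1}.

Trace 58: π^k(58) = [58, 10, 15, 61, 53, 41, 23] for k=0..6.
Cycle lengths of π_40 on ℤ/77ℤ: [30, 30, 10, 6, 1]; 5 cycles in total.
5 cycles on 77: each ℓ→(−1)^(ℓ−1), product (−1)^72 = +1.
Zolotarev: (40|77) = +1, matching the cycle-count sign.

+1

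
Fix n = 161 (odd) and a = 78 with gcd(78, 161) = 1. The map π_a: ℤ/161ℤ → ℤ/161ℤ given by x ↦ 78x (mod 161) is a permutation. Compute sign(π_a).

Orbit of 141 under x↦78x: [141, 50, 36, 71, 64, 1, 78]… (length divides ord_161(78)).
Cycle type of π: 11×14 + 1×7; total 21 cycles.
n − c = 161 − 21 = 140; sign = (−1)^140 = +1.

+1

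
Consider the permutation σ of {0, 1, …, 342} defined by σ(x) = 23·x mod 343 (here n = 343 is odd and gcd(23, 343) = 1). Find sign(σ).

Trace 30: π^k(30) = [30, 4, 92, 58, 305, 155, 135] for k=0..6.
Decompose π into cycles: lengths [147, 147, 21, 21, 3, 3, 1] (7 cycles, including the fixed point 0).
sign(π) = (−1)^{n − #cycles} = (−1)^{343−7} = (−1)^336 = +1.
The Jacobi symbol (23|343) = +1 (Zolotarev) agrees.

+1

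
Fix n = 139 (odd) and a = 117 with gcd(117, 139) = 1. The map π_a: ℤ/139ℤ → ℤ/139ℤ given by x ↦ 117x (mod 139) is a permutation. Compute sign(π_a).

Trace 67: π^k(67) = [67, 55, 41, 71, 106, 31, 13] for k=0..6.
3 cycles of lengths [69, 69, 1].
n − c = 139 − 3 = 136; sign = (−1)^136 = +1.

+1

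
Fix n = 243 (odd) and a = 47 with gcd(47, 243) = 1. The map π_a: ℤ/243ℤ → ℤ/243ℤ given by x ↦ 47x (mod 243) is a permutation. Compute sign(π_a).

-1

Trace 73: π^k(73) = [73, 29, 148, 152, 97, 185, 190] for k=0..6.
6 cycles of lengths [162, 54, 18, 6, 2, 1].
Σ(ℓ_i−1) = 243−6 = 237; sign = (−1)^237 = -1.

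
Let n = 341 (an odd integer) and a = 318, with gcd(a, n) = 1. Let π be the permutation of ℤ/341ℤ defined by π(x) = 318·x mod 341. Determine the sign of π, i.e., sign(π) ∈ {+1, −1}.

Start at x=109: 109 → 221 → 32 → 287 → 219 → 78 → 252 → … (one orbit).
42 cycles of lengths [10, 10, 10, 10, 10, 10, 10, 10, 10, 10, 10, 10, 10, 10, 10, 10, 10, 10, 10, 10, 10, 10, 10, 10, 10, 10, 10, 10, 10, 10, 5, 5, 5, 5, 5, 5, 2, 2, 2, 2, 2, 1].
341 − 42 = 299 transpositions; sign(π) = (−1)^299 = -1.

-1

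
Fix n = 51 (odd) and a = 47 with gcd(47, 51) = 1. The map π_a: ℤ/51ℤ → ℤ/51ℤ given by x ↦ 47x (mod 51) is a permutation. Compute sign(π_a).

-1

Start at x=1: 1 → 47 → 16 → 38 → 1 (one orbit).
The orbit structure of x ↦ 47x mod 51: 14 orbits of sizes [4, 4, 4, 4, 4, 4, 4, 4, 4, 4, 4, 4, 2, 1].
sign(π) = (−1)^{n − #cycles} = (−1)^{51−14} = (−1)^37 = -1.
(47|51)_J = -1 (Zolotarev's lemma cross-check).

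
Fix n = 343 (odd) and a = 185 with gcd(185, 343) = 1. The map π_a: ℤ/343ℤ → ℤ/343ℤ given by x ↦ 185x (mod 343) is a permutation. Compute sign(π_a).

-1

Trace 57: π^k(57) = [57, 255, 184, 83, 263, 292, 169] for k=0..6.
The orbit structure of x ↦ 185x mod 343: 4 orbits of sizes [294, 42, 6, 1].
343 − 4 = 339 transpositions; sign(π) = (−1)^339 = -1.
Check: (185/343) = -1 by Zolotarev.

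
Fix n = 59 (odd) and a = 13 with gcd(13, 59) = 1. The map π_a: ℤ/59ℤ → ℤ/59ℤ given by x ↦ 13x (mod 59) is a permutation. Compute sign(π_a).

Orbit of 5 under x↦13x: [5, 6, 19, 11, 25, 30, 36]… (length divides ord_59(13)).
Decompose π into cycles: lengths [58, 1] (2 cycles, including the fixed point 0).
With 2 cycles on 59 points, sign = (−1)^{59−2} = -1.
The Jacobi symbol (13|59) = -1 (Zolotarev) agrees.

-1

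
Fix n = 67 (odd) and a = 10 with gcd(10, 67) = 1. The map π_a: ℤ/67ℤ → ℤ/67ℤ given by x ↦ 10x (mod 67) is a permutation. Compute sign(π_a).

Start at x=9: 9 → 23 → 29 → 22 → 19 → 56 → 24 → … (one orbit).
3 cycles of lengths [33, 33, 1].
With 3 cycles on 67 points, sign = (−1)^{67−3} = +1.
Via Zolotarev, sign(π_{10}) = (10|67) = +1.

+1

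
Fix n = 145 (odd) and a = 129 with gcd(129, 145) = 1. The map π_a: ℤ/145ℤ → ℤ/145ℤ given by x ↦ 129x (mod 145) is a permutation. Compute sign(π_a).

Trace 34: π^k(34) = [34, 36, 4, 81, 9, 1, 129] for k=0..6.
The orbit structure of x ↦ 129x mod 145: 13 orbits of sizes [14, 14, 14, 14, 14, 14, 14, 14, 14, 14, 2, 2, 1].
145 − 13 = 132 transpositions; sign(π) = (−1)^132 = +1.
Via Zolotarev, sign(π_{129}) = (129|145) = +1.

+1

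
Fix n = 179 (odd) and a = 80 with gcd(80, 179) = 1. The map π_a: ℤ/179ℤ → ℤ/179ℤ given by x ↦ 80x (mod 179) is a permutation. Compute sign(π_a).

+1

Orbit of 80 under x↦80x: [80, 135, 60, 146, 45, 20, 168]… (length divides ord_179(80)).
The orbit structure of x ↦ 80x mod 179: 3 orbits of sizes [89, 89, 1].
3 cycles on 179: each ℓ→(−1)^(ℓ−1), product (−1)^176 = +1.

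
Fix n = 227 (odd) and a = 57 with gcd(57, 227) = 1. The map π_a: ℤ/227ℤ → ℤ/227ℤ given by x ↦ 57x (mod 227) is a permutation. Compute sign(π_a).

+1

Trace 136: π^k(136) = [136, 34, 122, 144, 36, 9, 59] for k=0..6.
Decompose π into cycles: lengths [113, 113, 1] (3 cycles, including the fixed point 0).
sign(π) = (−1)^{n − #cycles} = (−1)^{227−3} = (−1)^224 = +1.
The Jacobi symbol (57|227) = +1 (Zolotarev) agrees.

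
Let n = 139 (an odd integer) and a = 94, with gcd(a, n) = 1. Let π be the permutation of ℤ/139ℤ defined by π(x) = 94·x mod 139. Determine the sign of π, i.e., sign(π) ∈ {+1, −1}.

-1

Start at x=14: 14 → 65 → 133 → 131 → 82 → 63 → 84 → … (one orbit).
Decompose π into cycles: lengths [46, 46, 46, 1] (4 cycles, including the fixed point 0).
With 4 cycles on 139 points, sign = (−1)^{139−4} = -1.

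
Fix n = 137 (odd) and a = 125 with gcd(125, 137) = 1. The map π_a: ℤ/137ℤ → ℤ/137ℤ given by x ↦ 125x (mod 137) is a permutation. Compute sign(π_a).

Start at x=104: 104 → 122 → 43 → 32 → 27 → 87 → 52 → … (one orbit).
π_125 has 2 disjoint cycles with lengths [136, 1] on {0,…,136}.
Σ(ℓ_i−1) = 137−2 = 135; sign = (−1)^135 = -1.

-1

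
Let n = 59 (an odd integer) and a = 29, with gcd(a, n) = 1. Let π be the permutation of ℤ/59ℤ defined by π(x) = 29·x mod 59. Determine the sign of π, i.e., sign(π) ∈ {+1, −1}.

Orbit of 15 under x↦29x: [15, 22, 48, 35, 12, 53, 3]… (length divides ord_59(29)).
The orbit structure of x ↦ 29x mod 59: 3 orbits of sizes [29, 29, 1].
Σ(ℓ_i−1) = 59−3 = 56; sign = (−1)^56 = +1.
(29|59)_J = +1 (Zolotarev's lemma cross-check).

+1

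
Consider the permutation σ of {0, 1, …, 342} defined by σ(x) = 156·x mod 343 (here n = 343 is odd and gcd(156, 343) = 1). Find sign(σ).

Orbit of 134 under x↦156x: [134, 324, 123, 323, 310, 340, 218]… (length divides ord_343(156)).
7 cycles of lengths [147, 147, 21, 21, 3, 3, 1].
7 cycles on 343: each ℓ→(−1)^(ℓ−1), product (−1)^336 = +1.
The Jacobi symbol (156|343) = +1 (Zolotarev) agrees.

+1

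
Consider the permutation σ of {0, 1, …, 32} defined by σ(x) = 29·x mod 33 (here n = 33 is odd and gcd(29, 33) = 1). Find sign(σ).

+1

Start at x=8: 8 → 1 → 29 → 16 → 2 → 25 → 32 → … (one orbit).
π_29 has 5 disjoint cycles with lengths [10, 10, 10, 2, 1] on {0,…,32}.
33 − 5 = 28 transpositions; sign(π) = (−1)^28 = +1.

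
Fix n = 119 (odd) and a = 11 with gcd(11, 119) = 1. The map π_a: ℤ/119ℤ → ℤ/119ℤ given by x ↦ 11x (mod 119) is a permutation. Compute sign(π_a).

Start at x=95: 95 → 93 → 71 → 67 → 23 → 15 → 46 → … (one orbit).
Decompose π into cycles: lengths [48, 48, 16, 3, 3, 1] (6 cycles, including the fixed point 0).
sign(π) = (−1)^{n − #cycles} = (−1)^{119−6} = (−1)^113 = -1.
Via Zolotarev, sign(π_{11}) = (11|119) = -1.

-1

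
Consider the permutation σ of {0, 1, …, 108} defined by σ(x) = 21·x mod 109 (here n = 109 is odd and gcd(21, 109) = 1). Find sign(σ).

+1

Start at x=27: 27 → 22 → 26 → 1 → 21 → 5 → 105 → … (one orbit).
5 cycles of lengths [27, 27, 27, 27, 1].
Σ(ℓ_i−1) = 109−5 = 104; sign = (−1)^104 = +1.
Check: (21/109) = +1 by Zolotarev.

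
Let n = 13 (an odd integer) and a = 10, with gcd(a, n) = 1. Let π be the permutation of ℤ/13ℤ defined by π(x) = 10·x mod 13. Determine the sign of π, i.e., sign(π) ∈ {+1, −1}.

Start at x=4: 4 → 1 → 10 → 9 → 12 → 3 → 4 (one orbit).
Cycle lengths of π_10 on ℤ/13ℤ: [6, 6, 1]; 3 cycles in total.
Σ(ℓ_i−1) = 13−3 = 10; sign = (−1)^10 = +1.
Via Zolotarev, sign(π_{10}) = (10|13) = +1.

+1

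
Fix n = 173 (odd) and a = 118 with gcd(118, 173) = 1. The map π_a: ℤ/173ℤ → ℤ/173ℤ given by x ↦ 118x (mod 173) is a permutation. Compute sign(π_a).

Start at x=23: 23 → 119 → 29 → 135 → 14 → 95 → 138 → … (one orbit).
Cycle type of π: 43×4 + 1; total 5 cycles.
With 5 cycles on 173 points, sign = (−1)^{173−5} = +1.

+1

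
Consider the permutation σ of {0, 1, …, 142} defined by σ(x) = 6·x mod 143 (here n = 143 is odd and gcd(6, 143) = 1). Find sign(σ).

+1

Trace 46: π^k(46) = [46, 133, 83, 69, 128, 53, 32] for k=0..6.
Cycle type of π: 60×2 + 12 + 10 + 1; total 5 cycles.
n − c = 143 − 5 = 138; sign = (−1)^138 = +1.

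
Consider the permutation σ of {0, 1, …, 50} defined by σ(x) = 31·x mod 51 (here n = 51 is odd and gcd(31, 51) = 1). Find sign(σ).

-1

Start at x=31: 31 → 43 → 7 → 13 → 46 → 49 → 40 → … (one orbit).
Cycle type of π: 16×3 + 1×3; total 6 cycles.
n − c = 51 − 6 = 45; sign = (−1)^45 = -1.
Check: (31/51) = -1 by Zolotarev.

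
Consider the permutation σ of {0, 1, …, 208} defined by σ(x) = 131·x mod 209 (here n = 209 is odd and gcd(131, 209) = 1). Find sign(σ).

Start at x=87: 87 → 111 → 120 → 45 → 43 → 199 → 153 → … (one orbit).
Cycle type of π: 18×10 + 9×2 + 2×5 + 1; total 18 cycles.
n − c = 209 − 18 = 191; sign = (−1)^191 = -1.

-1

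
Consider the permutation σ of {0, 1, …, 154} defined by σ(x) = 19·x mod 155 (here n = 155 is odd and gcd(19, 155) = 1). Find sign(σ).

+1

Trace 41: π^k(41) = [41, 4, 76, 49, 1, 19, 51] for k=0..6.
9 cycles of lengths [30, 30, 30, 30, 15, 15, 2, 2, 1].
sign(π) = (−1)^{n − #cycles} = (−1)^{155−9} = (−1)^146 = +1.
Zolotarev: (19|155) = +1, matching the cycle-count sign.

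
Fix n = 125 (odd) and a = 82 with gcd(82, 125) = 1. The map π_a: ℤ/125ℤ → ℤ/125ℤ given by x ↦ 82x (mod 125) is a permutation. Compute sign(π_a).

Trace 7: π^k(7) = [7, 74, 68, 76, 107, 24, 93] for k=0..6.
Cycle type of π: 20×5 + 4×6 + 1; total 12 cycles.
12 cycles on 125: each ℓ→(−1)^(ℓ−1), product (−1)^113 = -1.
Via Zolotarev, sign(π_{82}) = (82|125) = -1.

-1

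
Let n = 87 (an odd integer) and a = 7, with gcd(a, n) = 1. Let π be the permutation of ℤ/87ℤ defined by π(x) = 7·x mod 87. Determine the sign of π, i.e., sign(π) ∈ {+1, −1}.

+1

Start at x=49: 49 → 82 → 52 → 16 → 25 → 1 → 7 → 49 (one orbit).
Cycle lengths of π_7 on ℤ/87ℤ: [7, 7, 7, 7, 7, 7, 7, 7, 7, 7, 7, 7, 1, 1, 1]; 15 cycles in total.
With 15 cycles on 87 points, sign = (−1)^{87−15} = +1.
The Jacobi symbol (7|87) = +1 (Zolotarev) agrees.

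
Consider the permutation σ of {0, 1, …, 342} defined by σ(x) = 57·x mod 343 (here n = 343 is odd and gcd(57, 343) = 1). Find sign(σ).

Start at x=134: 134 → 92 → 99 → 155 → 260 → 71 → 274 → … (one orbit).
The orbit structure of x ↦ 57x mod 343: 19 orbits of sizes [49, 49, 49, 49, 49, 49, 7, 7, 7, 7, 7, 7, 1, 1, 1, 1, 1, 1, 1].
19 cycles on 343: each ℓ→(−1)^(ℓ−1), product (−1)^324 = +1.
The Jacobi symbol (57|343) = +1 (Zolotarev) agrees.

+1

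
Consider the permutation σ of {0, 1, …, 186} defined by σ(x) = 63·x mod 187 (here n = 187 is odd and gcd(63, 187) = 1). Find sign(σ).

+1

Orbit of 9 under x↦63x: [9, 6, 4, 65, 168, 112, 137]… (length divides ord_187(63)).
Cycle type of π: 80×2 + 16 + 10 + 1; total 5 cycles.
With 5 cycles on 187 points, sign = (−1)^{187−5} = +1.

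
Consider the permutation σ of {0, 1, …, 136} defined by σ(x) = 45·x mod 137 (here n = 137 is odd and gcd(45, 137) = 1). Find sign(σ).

Trace 56: π^k(56) = [56, 54, 101, 24, 121, 102, 69] for k=0..6.
Decompose π into cycles: lengths [136, 1] (2 cycles, including the fixed point 0).
sign(π) = (−1)^{n − #cycles} = (−1)^{137−2} = (−1)^135 = -1.

-1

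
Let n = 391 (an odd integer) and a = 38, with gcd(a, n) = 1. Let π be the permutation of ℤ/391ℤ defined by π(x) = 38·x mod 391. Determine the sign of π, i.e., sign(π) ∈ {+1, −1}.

Orbit of 118 under x↦38x: [118, 183, 307, 327, 305, 251, 154]… (length divides ord_391(38)).
Decompose π into cycles: lengths [44, 44, 44, 44, 44, 44, 44, 44, 22, 4, 4, 4, 4, 1] (14 cycles, including the fixed point 0).
Σ(ℓ_i−1) = 391−14 = 377; sign = (−1)^377 = -1.
The Jacobi symbol (38|391) = -1 (Zolotarev) agrees.

-1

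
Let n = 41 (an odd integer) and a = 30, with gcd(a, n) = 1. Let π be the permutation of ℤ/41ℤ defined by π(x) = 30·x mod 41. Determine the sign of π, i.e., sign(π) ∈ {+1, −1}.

-1

Trace 24: π^k(24) = [24, 23, 34, 36, 14, 10, 13] for k=0..6.
π_30 has 2 disjoint cycles with lengths [40, 1] on {0,…,40}.
2 cycles on 41: each ℓ→(−1)^(ℓ−1), product (−1)^39 = -1.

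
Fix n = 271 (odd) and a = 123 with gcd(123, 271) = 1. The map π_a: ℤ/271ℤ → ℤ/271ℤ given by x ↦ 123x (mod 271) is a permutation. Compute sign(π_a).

-1

Orbit of 39 under x↦123x: [39, 190, 64, 13, 244, 202, 185]… (length divides ord_271(123)).
4 cycles of lengths [90, 90, 90, 1].
4 cycles on 271: each ℓ→(−1)^(ℓ−1), product (−1)^267 = -1.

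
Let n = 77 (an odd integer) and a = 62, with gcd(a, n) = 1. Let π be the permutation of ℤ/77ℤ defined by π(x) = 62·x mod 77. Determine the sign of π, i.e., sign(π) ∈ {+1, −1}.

Orbit of 36 under x↦62x: [36, 76, 15, 6, 64, 41, 1]… (length divides ord_77(62)).
Cycle type of π: 10×7 + 2×3 + 1; total 11 cycles.
n − c = 77 − 11 = 66; sign = (−1)^66 = +1.
Check: (62/77) = +1 by Zolotarev.

+1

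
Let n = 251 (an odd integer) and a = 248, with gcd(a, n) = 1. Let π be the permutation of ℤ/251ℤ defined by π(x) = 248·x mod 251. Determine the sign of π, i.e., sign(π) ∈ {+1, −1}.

Trace 184: π^k(184) = [184, 201, 150, 52, 95, 217, 102] for k=0..6.
π_248 has 2 disjoint cycles with lengths [250, 1] on {0,…,250}.
With 2 cycles on 251 points, sign = (−1)^{251−2} = -1.
(248|251)_J = -1 (Zolotarev's lemma cross-check).

-1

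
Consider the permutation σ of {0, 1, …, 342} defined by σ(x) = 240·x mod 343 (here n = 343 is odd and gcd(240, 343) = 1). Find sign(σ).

Start at x=225: 225 → 149 → 88 → 197 → 289 → 74 → 267 → … (one orbit).
π_240 has 7 disjoint cycles with lengths [147, 147, 21, 21, 3, 3, 1] on {0,…,342}.
343 − 7 = 336 transpositions; sign(π) = (−1)^336 = +1.
(240|343)_J = +1 (Zolotarev's lemma cross-check).

+1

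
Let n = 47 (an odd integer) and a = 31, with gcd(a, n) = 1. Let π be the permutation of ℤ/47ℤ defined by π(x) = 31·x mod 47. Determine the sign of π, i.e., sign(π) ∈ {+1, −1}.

Trace 23: π^k(23) = [23, 8, 13, 27, 38, 3, 46] for k=0..6.
Cycle lengths of π_31 on ℤ/47ℤ: [46, 1]; 2 cycles in total.
Σ(ℓ_i−1) = 47−2 = 45; sign = (−1)^45 = -1.
Zolotarev: (31|47) = -1, matching the cycle-count sign.

-1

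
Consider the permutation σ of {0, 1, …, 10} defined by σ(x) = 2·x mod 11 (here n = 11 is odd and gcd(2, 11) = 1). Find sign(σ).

-1

Orbit of 10 under x↦2x: [10, 9, 7, 3, 6, 1, 2]… (length divides ord_11(2)).
Decompose π into cycles: lengths [10, 1] (2 cycles, including the fixed point 0).
sign(π) = (−1)^{n − #cycles} = (−1)^{11−2} = (−1)^9 = -1.
Check: (2/11) = -1 by Zolotarev.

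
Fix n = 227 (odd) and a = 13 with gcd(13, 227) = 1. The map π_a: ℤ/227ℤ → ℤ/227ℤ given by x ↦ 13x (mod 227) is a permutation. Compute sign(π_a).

Orbit of 150 under x↦13x: [150, 134, 153, 173, 206, 181, 83]… (length divides ord_227(13)).
Cycle lengths of π_13 on ℤ/227ℤ: [226, 1]; 2 cycles in total.
With 2 cycles on 227 points, sign = (−1)^{227−2} = -1.

-1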